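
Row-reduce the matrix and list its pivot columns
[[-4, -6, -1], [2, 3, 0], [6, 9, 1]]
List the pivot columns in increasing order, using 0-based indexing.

0, 2

ρ1 ← -1/4·ρ1
  [ 1  3/2  1/4 ]
  [ 2    3    0 ]
  [ 6    9    1 ]
ρ2 ← ρ2 − 2·ρ1
  [ 1  3/2   1/4 ]
  [ 0    0  -1/2 ]
  [ 6    9     1 ]
ρ3 ← ρ3 − 6·ρ1
  [ 1  3/2   1/4 ]
  [ 0    0  -1/2 ]
  [ 0    0  -1/2 ]
ρ2 ← -2·ρ2
  [ 1  3/2   1/4 ]
  [ 0    0     1 ]
  [ 0    0  -1/2 ]
ρ3 ← ρ3 + 1/2·ρ2
  [ 1  3/2  1/4 ]
  [ 0    0    1 ]
  [ 0    0    0 ]
ρ1 ← ρ1 − 1/4·ρ2
  [ 1  3/2  0 ]
  [ 0    0  1 ]
  [ 0    0  0 ]
Pivot columns are the columns containing a leading 1.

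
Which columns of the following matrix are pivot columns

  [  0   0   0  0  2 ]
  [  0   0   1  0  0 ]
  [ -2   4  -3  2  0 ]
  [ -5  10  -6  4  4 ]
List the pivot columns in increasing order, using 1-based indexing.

1, 3, 4, 5

R1 ↔ R3
  [ -2   4  -3  2  0 ]
  [  0   0   1  0  0 ]
  [  0   0   0  0  2 ]
  [ -5  10  -6  4  4 ]
R1 → -1/2·R1
  [  1  -2  3/2  -1  0 ]
  [  0   0    1   0  0 ]
  [  0   0    0   0  2 ]
  [ -5  10   -6   4  4 ]
R4 → R4 + 5·R1
  [ 1  -2  3/2  -1  0 ]
  [ 0   0    1   0  0 ]
  [ 0   0    0   0  2 ]
  [ 0   0  3/2  -1  4 ]
R4 → R4 − 3/2·R2
  [ 1  -2  3/2  -1  0 ]
  [ 0   0    1   0  0 ]
  [ 0   0    0   0  2 ]
  [ 0   0    0  -1  4 ]
R3 ↔ R4
  [ 1  -2  3/2  -1  0 ]
  [ 0   0    1   0  0 ]
  [ 0   0    0  -1  4 ]
  [ 0   0    0   0  2 ]
R3 → -1·R3
  [ 1  -2  3/2  -1   0 ]
  [ 0   0    1   0   0 ]
  [ 0   0    0   1  -4 ]
  [ 0   0    0   0   2 ]
R4 → 1/2·R4
  [ 1  -2  3/2  -1   0 ]
  [ 0   0    1   0   0 ]
  [ 0   0    0   1  -4 ]
  [ 0   0    0   0   1 ]
R3 → R3 + 4·R4
  [ 1  -2  3/2  -1  0 ]
  [ 0   0    1   0  0 ]
  [ 0   0    0   1  0 ]
  [ 0   0    0   0  1 ]
R1 → R1 + R3
  [ 1  -2  3/2  0  0 ]
  [ 0   0    1  0  0 ]
  [ 0   0    0  1  0 ]
  [ 0   0    0  0  1 ]
R1 → R1 − 3/2·R2
  [ 1  -2  0  0  0 ]
  [ 0   0  1  0  0 ]
  [ 0   0  0  1  0 ]
  [ 0   0  0  0  1 ]
Pivot columns are the columns containing a leading 1.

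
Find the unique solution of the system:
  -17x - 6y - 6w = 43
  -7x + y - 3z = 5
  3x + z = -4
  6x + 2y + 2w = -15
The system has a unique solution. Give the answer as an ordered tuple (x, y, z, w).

Form the augmented matrix and row-reduce:
  [ -17  -6   0  -6  |   43 ]
  [  -7   1  -3   0  |    5 ]
  [   3   0   1   0  |   -4 ]
  [   6   2   0   2  |  -15 ]
R1 := -1/17·R1
R2 := R2 + 7·R1
R3 := R3 − 3·R1
R4 := R4 − 6·R1
R2 := 17/59·R2
R3 := R3 + 18/17·R2
R4 := R4 + 2/17·R2
R3 := 59/5·R3
R4 := R4 + 6/59·R3
R4 := -5/2·R4
R3 := R3 + 18/5·R4
R2 := R2 − 42/59·R4
R1 := R1 − 6/17·R4
R2 := R2 + 51/59·R3
R1 := R1 − 6/17·R2
Reading off the last column: x = -2, y = -3, z = 2, w = 3/2.

(-2, -3, 2, 3/2)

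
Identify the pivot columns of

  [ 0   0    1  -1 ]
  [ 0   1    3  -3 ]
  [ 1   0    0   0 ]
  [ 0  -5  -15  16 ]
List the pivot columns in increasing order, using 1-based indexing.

R1 ↔ R3
R4 -> R4 + 5·R2
R3 -> R3 + R4
R2 -> R2 + 3·R4
R2 -> R2 − 3·R3
Pivot columns are the columns containing a leading 1.

1, 2, 3, 4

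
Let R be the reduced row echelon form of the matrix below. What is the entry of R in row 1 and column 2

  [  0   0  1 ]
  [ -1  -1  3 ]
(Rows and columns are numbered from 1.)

r1 ↔ r2
  [ -1  -1  3 ]
  [  0   0  1 ]
r1 -> -1·r1
  [ 1  1  -3 ]
  [ 0  0   1 ]
r1 -> r1 + 3·r2
  [ 1  1  0 ]
  [ 0  0  1 ]

1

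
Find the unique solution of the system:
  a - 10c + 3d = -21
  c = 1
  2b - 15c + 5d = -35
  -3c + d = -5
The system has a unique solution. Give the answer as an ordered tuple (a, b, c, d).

(-5, -5, 1, -2)

Form the augmented matrix and row-reduce:
  [ 1  0  -10  3  |  -21 ]
  [ 0  0    1  0  |    1 ]
  [ 0  2  -15  5  |  -35 ]
  [ 0  0   -3  1  |   -5 ]
Swap ρ2 and ρ3.
  [ 1  0  -10  3  |  -21 ]
  [ 0  2  -15  5  |  -35 ]
  [ 0  0    1  0  |    1 ]
  [ 0  0   -3  1  |   -5 ]
Multiply ρ2 by 1/2.
  [ 1  0    -10    3  |    -21 ]
  [ 0  1  -15/2  5/2  |  -35/2 ]
  [ 0  0      1    0  |      1 ]
  [ 0  0     -3    1  |     -5 ]
Add 3 times ρ3 to ρ4.
  [ 1  0    -10    3  |    -21 ]
  [ 0  1  -15/2  5/2  |  -35/2 ]
  [ 0  0      1    0  |      1 ]
  [ 0  0      0    1  |     -2 ]
Subtract 5/2 times ρ4 from ρ2.
  [ 1  0    -10  3  |    -21 ]
  [ 0  1  -15/2  0  |  -25/2 ]
  [ 0  0      1  0  |      1 ]
  [ 0  0      0  1  |     -2 ]
Subtract 3 times ρ4 from ρ1.
  [ 1  0    -10  0  |    -15 ]
  [ 0  1  -15/2  0  |  -25/2 ]
  [ 0  0      1  0  |      1 ]
  [ 0  0      0  1  |     -2 ]
Add 15/2 times ρ3 to ρ2.
  [ 1  0  -10  0  |  -15 ]
  [ 0  1    0  0  |   -5 ]
  [ 0  0    1  0  |    1 ]
  [ 0  0    0  1  |   -2 ]
Add 10 times ρ3 to ρ1.
  [ 1  0  0  0  |  -5 ]
  [ 0  1  0  0  |  -5 ]
  [ 0  0  1  0  |   1 ]
  [ 0  0  0  1  |  -2 ]
Reading off the last column: a = -5, b = -5, c = 1, d = -2.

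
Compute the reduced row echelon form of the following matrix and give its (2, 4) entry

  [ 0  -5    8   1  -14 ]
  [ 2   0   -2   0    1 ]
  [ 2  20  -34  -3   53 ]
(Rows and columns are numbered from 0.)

-4

R1 <=> R2
R1 ← 1/2·R1
R3 ← R3 − 2·R1
R2 ← -1/5·R2
R3 ← R3 − 20·R2
R2 ← R2 + 1/5·R3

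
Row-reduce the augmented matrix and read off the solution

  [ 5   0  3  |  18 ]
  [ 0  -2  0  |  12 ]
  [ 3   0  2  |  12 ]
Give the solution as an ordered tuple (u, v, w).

(0, -6, 6)

Multiply r1 by 1/5.
  [ 1   0  3/5  |  18/5 ]
  [ 0  -2    0  |    12 ]
  [ 3   0    2  |    12 ]
Subtract 3 times r1 from r3.
  [ 1   0  3/5  |  18/5 ]
  [ 0  -2    0  |    12 ]
  [ 0   0  1/5  |   6/5 ]
Multiply r2 by -1/2.
  [ 1  0  3/5  |  18/5 ]
  [ 0  1    0  |    -6 ]
  [ 0  0  1/5  |   6/5 ]
Multiply r3 by 5.
  [ 1  0  3/5  |  18/5 ]
  [ 0  1    0  |    -6 ]
  [ 0  0    1  |     6 ]
Subtract 3/5 times r3 from r1.
  [ 1  0  0  |   0 ]
  [ 0  1  0  |  -6 ]
  [ 0  0  1  |   6 ]
Reading off the last column: u = 0, v = -6, w = 6.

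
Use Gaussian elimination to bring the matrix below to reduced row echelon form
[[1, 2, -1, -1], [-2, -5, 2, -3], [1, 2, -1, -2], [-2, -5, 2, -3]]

[[1, 0, -1, 0], [0, 1, 0, 0], [0, 0, 0, 1], [0, 0, 0, 0]]

ρ2 := ρ2 + 2·ρ1
  [  1   2  -1  -1 ]
  [  0  -1   0  -5 ]
  [  1   2  -1  -2 ]
  [ -2  -5   2  -3 ]
ρ3 := ρ3 − ρ1
  [  1   2  -1  -1 ]
  [  0  -1   0  -5 ]
  [  0   0   0  -1 ]
  [ -2  -5   2  -3 ]
ρ4 := ρ4 + 2·ρ1
  [ 1   2  -1  -1 ]
  [ 0  -1   0  -5 ]
  [ 0   0   0  -1 ]
  [ 0  -1   0  -5 ]
ρ2 := -1·ρ2
  [ 1   2  -1  -1 ]
  [ 0   1   0   5 ]
  [ 0   0   0  -1 ]
  [ 0  -1   0  -5 ]
ρ4 := ρ4 + ρ2
  [ 1  2  -1  -1 ]
  [ 0  1   0   5 ]
  [ 0  0   0  -1 ]
  [ 0  0   0   0 ]
ρ3 := -1·ρ3
  [ 1  2  -1  -1 ]
  [ 0  1   0   5 ]
  [ 0  0   0   1 ]
  [ 0  0   0   0 ]
ρ2 := ρ2 − 5·ρ3
  [ 1  2  -1  -1 ]
  [ 0  1   0   0 ]
  [ 0  0   0   1 ]
  [ 0  0   0   0 ]
ρ1 := ρ1 + ρ3
  [ 1  2  -1  0 ]
  [ 0  1   0  0 ]
  [ 0  0   0  1 ]
  [ 0  0   0  0 ]
ρ1 := ρ1 − 2·ρ2
  [ 1  0  -1  0 ]
  [ 0  1   0  0 ]
  [ 0  0   0  1 ]
  [ 0  0   0  0 ]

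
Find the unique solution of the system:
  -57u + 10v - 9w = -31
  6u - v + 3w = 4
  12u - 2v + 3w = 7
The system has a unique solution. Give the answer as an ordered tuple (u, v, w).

(2/3, 1, 1/3)

Form the augmented matrix and row-reduce:
  [ -57  10  -9  |  -31 ]
  [   6  -1   3  |    4 ]
  [  12  -2   3  |    7 ]
r1 ← -1/57·r1
  [  1  -10/57  3/19  |  31/57 ]
  [  6      -1     3  |      4 ]
  [ 12      -2     3  |      7 ]
r2 ← r2 − 6·r1
  [  1  -10/57   3/19  |  31/57 ]
  [  0    1/19  39/19  |  14/19 ]
  [ 12      -2      3  |      7 ]
r3 ← r3 − 12·r1
  [ 1  -10/57   3/19  |  31/57 ]
  [ 0    1/19  39/19  |  14/19 ]
  [ 0    2/19  21/19  |   9/19 ]
r2 ← 19·r2
  [ 1  -10/57   3/19  |  31/57 ]
  [ 0       1     39  |     14 ]
  [ 0    2/19  21/19  |   9/19 ]
r3 ← r3 − 2/19·r2
  [ 1  -10/57  3/19  |  31/57 ]
  [ 0       1    39  |     14 ]
  [ 0       0    -3  |     -1 ]
r3 ← -1/3·r3
  [ 1  -10/57  3/19  |  31/57 ]
  [ 0       1    39  |     14 ]
  [ 0       0     1  |    1/3 ]
r2 ← r2 − 39·r3
  [ 1  -10/57  3/19  |  31/57 ]
  [ 0       1     0  |      1 ]
  [ 0       0     1  |    1/3 ]
r1 ← r1 − 3/19·r3
  [ 1  -10/57  0  |  28/57 ]
  [ 0       1  0  |      1 ]
  [ 0       0  1  |    1/3 ]
r1 ← r1 + 10/57·r2
  [ 1  0  0  |  2/3 ]
  [ 0  1  0  |    1 ]
  [ 0  0  1  |  1/3 ]
Reading off the last column: u = 2/3, v = 1, w = 1/3.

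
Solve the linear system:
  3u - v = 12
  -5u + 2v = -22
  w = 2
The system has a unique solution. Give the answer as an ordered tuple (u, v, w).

(2, -6, 2)

Form the augmented matrix and row-reduce:
  [  3  -1  0  |   12 ]
  [ -5   2  0  |  -22 ]
  [  0   0  1  |    2 ]
Multiply ρ1 by 1/3.
Add 5 times ρ1 to ρ2.
Multiply ρ2 by 3.
Add 1/3 times ρ2 to ρ1.
Reading off the last column: u = 2, v = -6, w = 2.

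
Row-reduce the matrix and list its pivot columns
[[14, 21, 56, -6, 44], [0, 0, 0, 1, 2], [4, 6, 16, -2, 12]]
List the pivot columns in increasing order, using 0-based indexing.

0, 3

r1 -> 1/14·r1
  [ 1  3/2   4  -3/7  22/7 ]
  [ 0    0   0     1     2 ]
  [ 4    6  16    -2    12 ]
r3 -> r3 − 4·r1
  [ 1  3/2  4  -3/7  22/7 ]
  [ 0    0  0     1     2 ]
  [ 0    0  0  -2/7  -4/7 ]
r3 -> r3 + 2/7·r2
  [ 1  3/2  4  -3/7  22/7 ]
  [ 0    0  0     1     2 ]
  [ 0    0  0     0     0 ]
r1 -> r1 + 3/7·r2
  [ 1  3/2  4  0  4 ]
  [ 0    0  0  1  2 ]
  [ 0    0  0  0  0 ]
Pivot columns are the columns containing a leading 1.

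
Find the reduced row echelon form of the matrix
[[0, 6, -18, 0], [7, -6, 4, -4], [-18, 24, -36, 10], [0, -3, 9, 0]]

[[1, 0, -2, 0], [0, 1, -3, 0], [0, 0, 0, 1], [0, 0, 0, 0]]

r1 ↔ r2
  [   7  -6    4  -4 ]
  [   0   6  -18   0 ]
  [ -18  24  -36  10 ]
  [   0  -3    9   0 ]
r1 := 1/7·r1
  [   1  -6/7  4/7  -4/7 ]
  [   0     6  -18     0 ]
  [ -18    24  -36    10 ]
  [   0    -3    9     0 ]
r3 := r3 + 18·r1
  [ 1  -6/7     4/7  -4/7 ]
  [ 0     6     -18     0 ]
  [ 0  60/7  -180/7  -2/7 ]
  [ 0    -3       9     0 ]
r2 := 1/6·r2
  [ 1  -6/7     4/7  -4/7 ]
  [ 0     1      -3     0 ]
  [ 0  60/7  -180/7  -2/7 ]
  [ 0    -3       9     0 ]
r3 := r3 − 60/7·r2
  [ 1  -6/7  4/7  -4/7 ]
  [ 0     1   -3     0 ]
  [ 0     0    0  -2/7 ]
  [ 0    -3    9     0 ]
r4 := r4 + 3·r2
  [ 1  -6/7  4/7  -4/7 ]
  [ 0     1   -3     0 ]
  [ 0     0    0  -2/7 ]
  [ 0     0    0     0 ]
r3 := -7/2·r3
  [ 1  -6/7  4/7  -4/7 ]
  [ 0     1   -3     0 ]
  [ 0     0    0     1 ]
  [ 0     0    0     0 ]
r1 := r1 + 4/7·r3
  [ 1  -6/7  4/7  0 ]
  [ 0     1   -3  0 ]
  [ 0     0    0  1 ]
  [ 0     0    0  0 ]
r1 := r1 + 6/7·r2
  [ 1  0  -2  0 ]
  [ 0  1  -3  0 ]
  [ 0  0   0  1 ]
  [ 0  0   0  0 ]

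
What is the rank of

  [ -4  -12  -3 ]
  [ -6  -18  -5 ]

Multiply R1 by -1/4.
  [  1    3  3/4 ]
  [ -6  -18   -5 ]
Add 6 times R1 to R2.
  [ 1  3   3/4 ]
  [ 0  0  -1/2 ]
Multiply R2 by -2.
  [ 1  3  3/4 ]
  [ 0  0    1 ]
Subtract 3/4 times R2 from R1.
  [ 1  3  0 ]
  [ 0  0  1 ]
The reduced form has 2 nonzero rows.

rank = 2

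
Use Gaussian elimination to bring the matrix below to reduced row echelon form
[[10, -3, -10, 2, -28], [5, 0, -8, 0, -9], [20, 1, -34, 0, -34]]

r1 ← 1/10·r1
  [  1  -3/10   -1  1/5  -14/5 ]
  [  5      0   -8    0     -9 ]
  [ 20      1  -34    0    -34 ]
r2 ← r2 − 5·r1
  [  1  -3/10   -1  1/5  -14/5 ]
  [  0    3/2   -3   -1      5 ]
  [ 20      1  -34    0    -34 ]
r3 ← r3 − 20·r1
  [ 1  -3/10   -1  1/5  -14/5 ]
  [ 0    3/2   -3   -1      5 ]
  [ 0      7  -14   -4     22 ]
r2 ← 2/3·r2
  [ 1  -3/10   -1   1/5  -14/5 ]
  [ 0      1   -2  -2/3   10/3 ]
  [ 0      7  -14    -4     22 ]
r3 ← r3 − 7·r2
  [ 1  -3/10  -1   1/5  -14/5 ]
  [ 0      1  -2  -2/3   10/3 ]
  [ 0      0   0   2/3   -4/3 ]
r3 ← 3/2·r3
  [ 1  -3/10  -1   1/5  -14/5 ]
  [ 0      1  -2  -2/3   10/3 ]
  [ 0      0   0     1     -2 ]
r2 ← r2 + 2/3·r3
  [ 1  -3/10  -1  1/5  -14/5 ]
  [ 0      1  -2    0      2 ]
  [ 0      0   0    1     -2 ]
r1 ← r1 − 1/5·r3
  [ 1  -3/10  -1  0  -12/5 ]
  [ 0      1  -2  0      2 ]
  [ 0      0   0  1     -2 ]
r1 ← r1 + 3/10·r2
  [ 1  0  -8/5  0  -9/5 ]
  [ 0  1    -2  0     2 ]
  [ 0  0     0  1    -2 ]

[[1, 0, -8/5, 0, -9/5], [0, 1, -2, 0, 2], [0, 0, 0, 1, -2]]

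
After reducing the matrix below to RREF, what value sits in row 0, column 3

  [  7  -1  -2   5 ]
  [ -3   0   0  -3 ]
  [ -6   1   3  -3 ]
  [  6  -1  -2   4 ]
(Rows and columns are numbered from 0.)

1

ρ1 := 1/7·ρ1
  [  1  -1/7  -2/7  5/7 ]
  [ -3     0     0   -3 ]
  [ -6     1     3   -3 ]
  [  6    -1    -2    4 ]
ρ2 := ρ2 + 3·ρ1
  [  1  -1/7  -2/7   5/7 ]
  [  0  -3/7  -6/7  -6/7 ]
  [ -6     1     3    -3 ]
  [  6    -1    -2     4 ]
ρ3 := ρ3 + 6·ρ1
  [ 1  -1/7  -2/7   5/7 ]
  [ 0  -3/7  -6/7  -6/7 ]
  [ 0   1/7   9/7   9/7 ]
  [ 6    -1    -2     4 ]
ρ4 := ρ4 − 6·ρ1
  [ 1  -1/7  -2/7   5/7 ]
  [ 0  -3/7  -6/7  -6/7 ]
  [ 0   1/7   9/7   9/7 ]
  [ 0  -1/7  -2/7  -2/7 ]
ρ2 := -7/3·ρ2
  [ 1  -1/7  -2/7   5/7 ]
  [ 0     1     2     2 ]
  [ 0   1/7   9/7   9/7 ]
  [ 0  -1/7  -2/7  -2/7 ]
ρ3 := ρ3 − 1/7·ρ2
  [ 1  -1/7  -2/7   5/7 ]
  [ 0     1     2     2 ]
  [ 0     0     1     1 ]
  [ 0  -1/7  -2/7  -2/7 ]
ρ4 := ρ4 + 1/7·ρ2
  [ 1  -1/7  -2/7  5/7 ]
  [ 0     1     2    2 ]
  [ 0     0     1    1 ]
  [ 0     0     0    0 ]
ρ2 := ρ2 − 2·ρ3
  [ 1  -1/7  -2/7  5/7 ]
  [ 0     1     0    0 ]
  [ 0     0     1    1 ]
  [ 0     0     0    0 ]
ρ1 := ρ1 + 2/7·ρ3
  [ 1  -1/7  0  1 ]
  [ 0     1  0  0 ]
  [ 0     0  1  1 ]
  [ 0     0  0  0 ]
ρ1 := ρ1 + 1/7·ρ2
  [ 1  0  0  1 ]
  [ 0  1  0  0 ]
  [ 0  0  1  1 ]
  [ 0  0  0  0 ]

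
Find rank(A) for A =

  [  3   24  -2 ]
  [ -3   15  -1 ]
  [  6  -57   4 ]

rank = 3

Multiply r1 by 1/3.
  [  1    8  -2/3 ]
  [ -3   15    -1 ]
  [  6  -57     4 ]
Add 3 times r1 to r2.
  [ 1    8  -2/3 ]
  [ 0   39    -3 ]
  [ 6  -57     4 ]
Subtract 6 times r1 from r3.
  [ 1     8  -2/3 ]
  [ 0    39    -3 ]
  [ 0  -105     8 ]
Multiply r2 by 1/39.
  [ 1     8   -2/3 ]
  [ 0     1  -1/13 ]
  [ 0  -105      8 ]
Add 105 times r2 to r3.
  [ 1  8   -2/3 ]
  [ 0  1  -1/13 ]
  [ 0  0  -1/13 ]
Multiply r3 by -13.
  [ 1  8   -2/3 ]
  [ 0  1  -1/13 ]
  [ 0  0      1 ]
Add 1/13 times r3 to r2.
  [ 1  8  -2/3 ]
  [ 0  1     0 ]
  [ 0  0     1 ]
Add 2/3 times r3 to r1.
  [ 1  8  0 ]
  [ 0  1  0 ]
  [ 0  0  1 ]
Subtract 8 times r2 from r1.
  [ 1  0  0 ]
  [ 0  1  0 ]
  [ 0  0  1 ]
The reduced form has 3 nonzero rows.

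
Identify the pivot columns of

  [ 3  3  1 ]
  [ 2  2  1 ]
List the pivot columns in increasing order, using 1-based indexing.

R1 ← 1/3·R1
  [ 1  1  1/3 ]
  [ 2  2    1 ]
R2 ← R2 − 2·R1
  [ 1  1  1/3 ]
  [ 0  0  1/3 ]
R2 ← 3·R2
  [ 1  1  1/3 ]
  [ 0  0    1 ]
R1 ← R1 − 1/3·R2
  [ 1  1  0 ]
  [ 0  0  1 ]
Pivot columns are the columns containing a leading 1.

1, 3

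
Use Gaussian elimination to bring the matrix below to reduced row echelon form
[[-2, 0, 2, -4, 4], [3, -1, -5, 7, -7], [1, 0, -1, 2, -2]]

r1 -> -1/2·r1
  [ 1   0  -1  2  -2 ]
  [ 3  -1  -5  7  -7 ]
  [ 1   0  -1  2  -2 ]
r2 -> r2 − 3·r1
  [ 1   0  -1  2  -2 ]
  [ 0  -1  -2  1  -1 ]
  [ 1   0  -1  2  -2 ]
r3 -> r3 − r1
  [ 1   0  -1  2  -2 ]
  [ 0  -1  -2  1  -1 ]
  [ 0   0   0  0   0 ]
r2 -> -1·r2
  [ 1  0  -1   2  -2 ]
  [ 0  1   2  -1   1 ]
  [ 0  0   0   0   0 ]

[[1, 0, -1, 2, -2], [0, 1, 2, -1, 1], [0, 0, 0, 0, 0]]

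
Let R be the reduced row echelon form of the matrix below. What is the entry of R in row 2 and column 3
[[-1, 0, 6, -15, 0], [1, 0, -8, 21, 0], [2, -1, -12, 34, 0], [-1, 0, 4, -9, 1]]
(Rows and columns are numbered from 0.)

-3

R1 := -1·R1
  [  1   0   -6  15  0 ]
  [  1   0   -8  21  0 ]
  [  2  -1  -12  34  0 ]
  [ -1   0    4  -9  1 ]
R2 := R2 − R1
  [  1   0   -6  15  0 ]
  [  0   0   -2   6  0 ]
  [  2  -1  -12  34  0 ]
  [ -1   0    4  -9  1 ]
R3 := R3 − 2·R1
  [  1   0  -6  15  0 ]
  [  0   0  -2   6  0 ]
  [  0  -1   0   4  0 ]
  [ -1   0   4  -9  1 ]
R4 := R4 + R1
  [ 1   0  -6  15  0 ]
  [ 0   0  -2   6  0 ]
  [ 0  -1   0   4  0 ]
  [ 0   0  -2   6  1 ]
R2 <-> R3
  [ 1   0  -6  15  0 ]
  [ 0  -1   0   4  0 ]
  [ 0   0  -2   6  0 ]
  [ 0   0  -2   6  1 ]
R2 := -1·R2
  [ 1  0  -6  15  0 ]
  [ 0  1   0  -4  0 ]
  [ 0  0  -2   6  0 ]
  [ 0  0  -2   6  1 ]
R3 := -1/2·R3
  [ 1  0  -6  15  0 ]
  [ 0  1   0  -4  0 ]
  [ 0  0   1  -3  0 ]
  [ 0  0  -2   6  1 ]
R4 := R4 + 2·R3
  [ 1  0  -6  15  0 ]
  [ 0  1   0  -4  0 ]
  [ 0  0   1  -3  0 ]
  [ 0  0   0   0  1 ]
R1 := R1 + 6·R3
  [ 1  0  0  -3  0 ]
  [ 0  1  0  -4  0 ]
  [ 0  0  1  -3  0 ]
  [ 0  0  0   0  1 ]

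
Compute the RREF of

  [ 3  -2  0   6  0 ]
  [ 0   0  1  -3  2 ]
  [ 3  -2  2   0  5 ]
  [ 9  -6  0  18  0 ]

[[1, -2/3, 0, 2, 0], [0, 0, 1, -3, 0], [0, 0, 0, 0, 1], [0, 0, 0, 0, 0]]

R1 ← 1/3·R1
  [ 1  -2/3  0   2  0 ]
  [ 0     0  1  -3  2 ]
  [ 3    -2  2   0  5 ]
  [ 9    -6  0  18  0 ]
R3 ← R3 − 3·R1
  [ 1  -2/3  0   2  0 ]
  [ 0     0  1  -3  2 ]
  [ 0     0  2  -6  5 ]
  [ 9    -6  0  18  0 ]
R4 ← R4 − 9·R1
  [ 1  -2/3  0   2  0 ]
  [ 0     0  1  -3  2 ]
  [ 0     0  2  -6  5 ]
  [ 0     0  0   0  0 ]
R3 ← R3 − 2·R2
  [ 1  -2/3  0   2  0 ]
  [ 0     0  1  -3  2 ]
  [ 0     0  0   0  1 ]
  [ 0     0  0   0  0 ]
R2 ← R2 − 2·R3
  [ 1  -2/3  0   2  0 ]
  [ 0     0  1  -3  0 ]
  [ 0     0  0   0  1 ]
  [ 0     0  0   0  0 ]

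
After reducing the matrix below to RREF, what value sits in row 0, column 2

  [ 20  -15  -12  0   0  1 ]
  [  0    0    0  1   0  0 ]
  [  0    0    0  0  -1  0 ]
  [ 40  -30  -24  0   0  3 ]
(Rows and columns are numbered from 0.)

-3/5

R1 -> 1/20·R1
  [  1  -3/4  -3/5  0   0  1/20 ]
  [  0     0     0  1   0     0 ]
  [  0     0     0  0  -1     0 ]
  [ 40   -30   -24  0   0     3 ]
R4 -> R4 − 40·R1
  [ 1  -3/4  -3/5  0   0  1/20 ]
  [ 0     0     0  1   0     0 ]
  [ 0     0     0  0  -1     0 ]
  [ 0     0     0  0   0     1 ]
R3 -> -1·R3
  [ 1  -3/4  -3/5  0  0  1/20 ]
  [ 0     0     0  1  0     0 ]
  [ 0     0     0  0  1     0 ]
  [ 0     0     0  0  0     1 ]
R1 -> R1 − 1/20·R4
  [ 1  -3/4  -3/5  0  0  0 ]
  [ 0     0     0  1  0  0 ]
  [ 0     0     0  0  1  0 ]
  [ 0     0     0  0  0  1 ]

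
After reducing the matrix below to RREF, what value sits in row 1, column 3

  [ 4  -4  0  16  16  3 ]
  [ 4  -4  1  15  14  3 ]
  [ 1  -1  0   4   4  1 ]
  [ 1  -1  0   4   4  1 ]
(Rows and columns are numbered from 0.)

Multiply r1 by 1/4.
  [ 1  -1  0   4   4  3/4 ]
  [ 4  -4  1  15  14    3 ]
  [ 1  -1  0   4   4    1 ]
  [ 1  -1  0   4   4    1 ]
Subtract 4 times r1 from r2.
  [ 1  -1  0   4   4  3/4 ]
  [ 0   0  1  -1  -2    0 ]
  [ 1  -1  0   4   4    1 ]
  [ 1  -1  0   4   4    1 ]
Subtract r1 from r3.
  [ 1  -1  0   4   4  3/4 ]
  [ 0   0  1  -1  -2    0 ]
  [ 0   0  0   0   0  1/4 ]
  [ 1  -1  0   4   4    1 ]
Subtract r1 from r4.
  [ 1  -1  0   4   4  3/4 ]
  [ 0   0  1  -1  -2    0 ]
  [ 0   0  0   0   0  1/4 ]
  [ 0   0  0   0   0  1/4 ]
Multiply r3 by 4.
  [ 1  -1  0   4   4  3/4 ]
  [ 0   0  1  -1  -2    0 ]
  [ 0   0  0   0   0    1 ]
  [ 0   0  0   0   0  1/4 ]
Subtract 1/4 times r3 from r4.
  [ 1  -1  0   4   4  3/4 ]
  [ 0   0  1  -1  -2    0 ]
  [ 0   0  0   0   0    1 ]
  [ 0   0  0   0   0    0 ]
Subtract 3/4 times r3 from r1.
  [ 1  -1  0   4   4  0 ]
  [ 0   0  1  -1  -2  0 ]
  [ 0   0  0   0   0  1 ]
  [ 0   0  0   0   0  0 ]

-1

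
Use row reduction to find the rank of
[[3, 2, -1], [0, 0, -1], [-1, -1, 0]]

rank = 3

R1 -> 1/3·R1
  [  1  2/3  -1/3 ]
  [  0    0    -1 ]
  [ -1   -1     0 ]
R3 -> R3 + R1
  [ 1   2/3  -1/3 ]
  [ 0     0    -1 ]
  [ 0  -1/3  -1/3 ]
R2 ↔ R3
  [ 1   2/3  -1/3 ]
  [ 0  -1/3  -1/3 ]
  [ 0     0    -1 ]
R2 -> -3·R2
  [ 1  2/3  -1/3 ]
  [ 0    1     1 ]
  [ 0    0    -1 ]
R3 -> -1·R3
  [ 1  2/3  -1/3 ]
  [ 0    1     1 ]
  [ 0    0     1 ]
R2 -> R2 − R3
  [ 1  2/3  -1/3 ]
  [ 0    1     0 ]
  [ 0    0     1 ]
R1 -> R1 + 1/3·R3
  [ 1  2/3  0 ]
  [ 0    1  0 ]
  [ 0    0  1 ]
R1 -> R1 − 2/3·R2
  [ 1  0  0 ]
  [ 0  1  0 ]
  [ 0  0  1 ]
The reduced form has 3 nonzero rows.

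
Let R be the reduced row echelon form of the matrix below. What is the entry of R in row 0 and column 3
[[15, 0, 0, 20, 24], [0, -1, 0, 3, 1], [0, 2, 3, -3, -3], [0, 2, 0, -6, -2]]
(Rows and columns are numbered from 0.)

4/3

R1 := 1/15·R1
  [ 1   0  0  4/3  8/5 ]
  [ 0  -1  0    3    1 ]
  [ 0   2  3   -3   -3 ]
  [ 0   2  0   -6   -2 ]
R2 := -1·R2
  [ 1  0  0  4/3  8/5 ]
  [ 0  1  0   -3   -1 ]
  [ 0  2  3   -3   -3 ]
  [ 0  2  0   -6   -2 ]
R3 := R3 − 2·R2
  [ 1  0  0  4/3  8/5 ]
  [ 0  1  0   -3   -1 ]
  [ 0  0  3    3   -1 ]
  [ 0  2  0   -6   -2 ]
R4 := R4 − 2·R2
  [ 1  0  0  4/3  8/5 ]
  [ 0  1  0   -3   -1 ]
  [ 0  0  3    3   -1 ]
  [ 0  0  0    0    0 ]
R3 := 1/3·R3
  [ 1  0  0  4/3   8/5 ]
  [ 0  1  0   -3    -1 ]
  [ 0  0  1    1  -1/3 ]
  [ 0  0  0    0     0 ]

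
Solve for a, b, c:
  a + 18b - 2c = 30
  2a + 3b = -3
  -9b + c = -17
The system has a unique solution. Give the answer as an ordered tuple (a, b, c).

(-4, 5/3, -2)

Form the augmented matrix and row-reduce:
  [ 1  18  -2  |   30 ]
  [ 2   3   0  |   -3 ]
  [ 0  -9   1  |  -17 ]
Subtract 2 times r1 from r2.
Multiply r2 by -1/33.
Add 9 times r2 to r3.
Multiply r3 by -11.
Add 4/33 times r3 to r2.
Add 2 times r3 to r1.
Subtract 18 times r2 from r1.
Reading off the last column: a = -4, b = 5/3, c = -2.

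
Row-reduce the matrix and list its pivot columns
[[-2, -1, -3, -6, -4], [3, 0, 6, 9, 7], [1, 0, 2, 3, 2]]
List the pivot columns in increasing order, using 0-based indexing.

0, 1, 4

R1 ← -1/2·R1
  [ 1  1/2  3/2  3  2 ]
  [ 3    0    6  9  7 ]
  [ 1    0    2  3  2 ]
R2 ← R2 − 3·R1
  [ 1   1/2  3/2  3  2 ]
  [ 0  -3/2  3/2  0  1 ]
  [ 1     0    2  3  2 ]
R3 ← R3 − R1
  [ 1   1/2  3/2  3  2 ]
  [ 0  -3/2  3/2  0  1 ]
  [ 0  -1/2  1/2  0  0 ]
R2 ← -2/3·R2
  [ 1   1/2  3/2  3     2 ]
  [ 0     1   -1  0  -2/3 ]
  [ 0  -1/2  1/2  0     0 ]
R3 ← R3 + 1/2·R2
  [ 1  1/2  3/2  3     2 ]
  [ 0    1   -1  0  -2/3 ]
  [ 0    0    0  0  -1/3 ]
R3 ← -3·R3
  [ 1  1/2  3/2  3     2 ]
  [ 0    1   -1  0  -2/3 ]
  [ 0    0    0  0     1 ]
R2 ← R2 + 2/3·R3
  [ 1  1/2  3/2  3  2 ]
  [ 0    1   -1  0  0 ]
  [ 0    0    0  0  1 ]
R1 ← R1 − 2·R3
  [ 1  1/2  3/2  3  0 ]
  [ 0    1   -1  0  0 ]
  [ 0    0    0  0  1 ]
R1 ← R1 − 1/2·R2
  [ 1  0   2  3  0 ]
  [ 0  1  -1  0  0 ]
  [ 0  0   0  0  1 ]
Pivot columns are the columns containing a leading 1.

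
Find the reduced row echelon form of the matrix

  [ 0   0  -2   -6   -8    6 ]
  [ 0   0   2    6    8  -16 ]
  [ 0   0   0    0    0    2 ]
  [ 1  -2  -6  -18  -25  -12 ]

[[1, -2, 0, 0, -1, 0], [0, 0, 1, 3, 4, 0], [0, 0, 0, 0, 0, 1], [0, 0, 0, 0, 0, 0]]

R1 ↔ R4
  [ 1  -2  -6  -18  -25  -12 ]
  [ 0   0   2    6    8  -16 ]
  [ 0   0   0    0    0    2 ]
  [ 0   0  -2   -6   -8    6 ]
R2 → 1/2·R2
  [ 1  -2  -6  -18  -25  -12 ]
  [ 0   0   1    3    4   -8 ]
  [ 0   0   0    0    0    2 ]
  [ 0   0  -2   -6   -8    6 ]
R4 → R4 + 2·R2
  [ 1  -2  -6  -18  -25  -12 ]
  [ 0   0   1    3    4   -8 ]
  [ 0   0   0    0    0    2 ]
  [ 0   0   0    0    0  -10 ]
R3 → 1/2·R3
  [ 1  -2  -6  -18  -25  -12 ]
  [ 0   0   1    3    4   -8 ]
  [ 0   0   0    0    0    1 ]
  [ 0   0   0    0    0  -10 ]
R4 → R4 + 10·R3
  [ 1  -2  -6  -18  -25  -12 ]
  [ 0   0   1    3    4   -8 ]
  [ 0   0   0    0    0    1 ]
  [ 0   0   0    0    0    0 ]
R2 → R2 + 8·R3
  [ 1  -2  -6  -18  -25  -12 ]
  [ 0   0   1    3    4    0 ]
  [ 0   0   0    0    0    1 ]
  [ 0   0   0    0    0    0 ]
R1 → R1 + 12·R3
  [ 1  -2  -6  -18  -25  0 ]
  [ 0   0   1    3    4  0 ]
  [ 0   0   0    0    0  1 ]
  [ 0   0   0    0    0  0 ]
R1 → R1 + 6·R2
  [ 1  -2  0  0  -1  0 ]
  [ 0   0  1  3   4  0 ]
  [ 0   0  0  0   0  1 ]
  [ 0   0  0  0   0  0 ]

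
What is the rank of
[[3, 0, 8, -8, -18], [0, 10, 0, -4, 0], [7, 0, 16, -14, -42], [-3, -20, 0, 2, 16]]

rank = 4

ρ1 ← 1/3·ρ1
  [  1    0  8/3  -8/3   -6 ]
  [  0   10    0    -4    0 ]
  [  7    0   16   -14  -42 ]
  [ -3  -20    0     2   16 ]
ρ3 ← ρ3 − 7·ρ1
  [  1    0   8/3  -8/3  -6 ]
  [  0   10     0    -4   0 ]
  [  0    0  -8/3  14/3   0 ]
  [ -3  -20     0     2  16 ]
ρ4 ← ρ4 + 3·ρ1
  [ 1    0   8/3  -8/3  -6 ]
  [ 0   10     0    -4   0 ]
  [ 0    0  -8/3  14/3   0 ]
  [ 0  -20     8    -6  -2 ]
ρ2 ← 1/10·ρ2
  [ 1    0   8/3  -8/3  -6 ]
  [ 0    1     0  -2/5   0 ]
  [ 0    0  -8/3  14/3   0 ]
  [ 0  -20     8    -6  -2 ]
ρ4 ← ρ4 + 20·ρ2
  [ 1  0   8/3  -8/3  -6 ]
  [ 0  1     0  -2/5   0 ]
  [ 0  0  -8/3  14/3   0 ]
  [ 0  0     8   -14  -2 ]
ρ3 ← -3/8·ρ3
  [ 1  0  8/3  -8/3  -6 ]
  [ 0  1    0  -2/5   0 ]
  [ 0  0    1  -7/4   0 ]
  [ 0  0    8   -14  -2 ]
ρ4 ← ρ4 − 8·ρ3
  [ 1  0  8/3  -8/3  -6 ]
  [ 0  1    0  -2/5   0 ]
  [ 0  0    1  -7/4   0 ]
  [ 0  0    0     0  -2 ]
ρ4 ← -1/2·ρ4
  [ 1  0  8/3  -8/3  -6 ]
  [ 0  1    0  -2/5   0 ]
  [ 0  0    1  -7/4   0 ]
  [ 0  0    0     0   1 ]
ρ1 ← ρ1 + 6·ρ4
  [ 1  0  8/3  -8/3  0 ]
  [ 0  1    0  -2/5  0 ]
  [ 0  0    1  -7/4  0 ]
  [ 0  0    0     0  1 ]
ρ1 ← ρ1 − 8/3·ρ3
  [ 1  0  0     2  0 ]
  [ 0  1  0  -2/5  0 ]
  [ 0  0  1  -7/4  0 ]
  [ 0  0  0     0  1 ]
The reduced form has 4 nonzero rows.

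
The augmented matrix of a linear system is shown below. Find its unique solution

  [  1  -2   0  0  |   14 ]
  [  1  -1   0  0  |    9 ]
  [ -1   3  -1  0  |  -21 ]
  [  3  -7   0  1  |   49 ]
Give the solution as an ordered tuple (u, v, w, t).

R2 -> R2 − R1
  [  1  -2   0  0  |   14 ]
  [  0   1   0  0  |   -5 ]
  [ -1   3  -1  0  |  -21 ]
  [  3  -7   0  1  |   49 ]
R3 -> R3 + R1
  [ 1  -2   0  0  |  14 ]
  [ 0   1   0  0  |  -5 ]
  [ 0   1  -1  0  |  -7 ]
  [ 3  -7   0  1  |  49 ]
R4 -> R4 − 3·R1
  [ 1  -2   0  0  |  14 ]
  [ 0   1   0  0  |  -5 ]
  [ 0   1  -1  0  |  -7 ]
  [ 0  -1   0  1  |   7 ]
R3 -> R3 − R2
  [ 1  -2   0  0  |  14 ]
  [ 0   1   0  0  |  -5 ]
  [ 0   0  -1  0  |  -2 ]
  [ 0  -1   0  1  |   7 ]
R4 -> R4 + R2
  [ 1  -2   0  0  |  14 ]
  [ 0   1   0  0  |  -5 ]
  [ 0   0  -1  0  |  -2 ]
  [ 0   0   0  1  |   2 ]
R3 -> -1·R3
  [ 1  -2  0  0  |  14 ]
  [ 0   1  0  0  |  -5 ]
  [ 0   0  1  0  |   2 ]
  [ 0   0  0  1  |   2 ]
R1 -> R1 + 2·R2
  [ 1  0  0  0  |   4 ]
  [ 0  1  0  0  |  -5 ]
  [ 0  0  1  0  |   2 ]
  [ 0  0  0  1  |   2 ]
Reading off the last column: u = 4, v = -5, w = 2, t = 2.

(4, -5, 2, 2)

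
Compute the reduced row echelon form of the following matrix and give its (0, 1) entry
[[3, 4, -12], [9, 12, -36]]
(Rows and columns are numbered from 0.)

4/3

ρ1 -> 1/3·ρ1
  [ 1  4/3   -4 ]
  [ 9   12  -36 ]
ρ2 -> ρ2 − 9·ρ1
  [ 1  4/3  -4 ]
  [ 0    0   0 ]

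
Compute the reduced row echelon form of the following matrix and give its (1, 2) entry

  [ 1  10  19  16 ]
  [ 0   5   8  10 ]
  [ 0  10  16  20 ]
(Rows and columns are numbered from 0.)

R2 := 1/5·R2
  [ 1  10   19  16 ]
  [ 0   1  8/5   2 ]
  [ 0  10   16  20 ]
R3 := R3 − 10·R2
  [ 1  10   19  16 ]
  [ 0   1  8/5   2 ]
  [ 0   0    0   0 ]
R1 := R1 − 10·R2
  [ 1  0    3  -4 ]
  [ 0  1  8/5   2 ]
  [ 0  0    0   0 ]

8/5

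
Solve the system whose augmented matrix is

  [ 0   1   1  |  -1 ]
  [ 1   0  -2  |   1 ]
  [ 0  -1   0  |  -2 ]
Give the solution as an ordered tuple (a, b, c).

ρ1 <-> ρ2
ρ3 ← ρ3 + ρ2
ρ2 ← ρ2 − ρ3
ρ1 ← ρ1 + 2·ρ3
Reading off the last column: a = -5, b = 2, c = -3.

(-5, 2, -3)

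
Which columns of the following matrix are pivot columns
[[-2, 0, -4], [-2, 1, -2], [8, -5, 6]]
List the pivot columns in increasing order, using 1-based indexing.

1, 2

R1 := -1/2·R1
R2 := R2 + 2·R1
R3 := R3 − 8·R1
R3 := R3 + 5·R2
Pivot columns are the columns containing a leading 1.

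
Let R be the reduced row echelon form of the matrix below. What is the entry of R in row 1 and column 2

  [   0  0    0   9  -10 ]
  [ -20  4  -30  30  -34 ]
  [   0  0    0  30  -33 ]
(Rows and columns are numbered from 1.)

R1 ↔ R2
R1 → -1/20·R1
R2 → 1/9·R2
R3 → R3 − 30·R2
R3 → 3·R3
R2 → R2 + 10/9·R3
R1 → R1 − 17/10·R3
R1 → R1 + 3/2·R2

-1/5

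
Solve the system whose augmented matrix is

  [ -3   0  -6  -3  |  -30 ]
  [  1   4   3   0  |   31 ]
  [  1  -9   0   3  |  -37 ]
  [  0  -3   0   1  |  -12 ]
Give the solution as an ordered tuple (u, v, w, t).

Multiply r1 by -1/3.
  [ 1   0  2  1  |   10 ]
  [ 1   4  3  0  |   31 ]
  [ 1  -9  0  3  |  -37 ]
  [ 0  -3  0  1  |  -12 ]
Subtract r1 from r2.
  [ 1   0  2   1  |   10 ]
  [ 0   4  1  -1  |   21 ]
  [ 1  -9  0   3  |  -37 ]
  [ 0  -3  0   1  |  -12 ]
Subtract r1 from r3.
  [ 1   0   2   1  |   10 ]
  [ 0   4   1  -1  |   21 ]
  [ 0  -9  -2   2  |  -47 ]
  [ 0  -3   0   1  |  -12 ]
Multiply r2 by 1/4.
  [ 1   0    2     1  |    10 ]
  [ 0   1  1/4  -1/4  |  21/4 ]
  [ 0  -9   -2     2  |   -47 ]
  [ 0  -3    0     1  |   -12 ]
Add 9 times r2 to r3.
  [ 1   0    2     1  |    10 ]
  [ 0   1  1/4  -1/4  |  21/4 ]
  [ 0   0  1/4  -1/4  |   1/4 ]
  [ 0  -3    0     1  |   -12 ]
Add 3 times r2 to r4.
  [ 1  0    2     1  |    10 ]
  [ 0  1  1/4  -1/4  |  21/4 ]
  [ 0  0  1/4  -1/4  |   1/4 ]
  [ 0  0  3/4   1/4  |  15/4 ]
Multiply r3 by 4.
  [ 1  0    2     1  |    10 ]
  [ 0  1  1/4  -1/4  |  21/4 ]
  [ 0  0    1    -1  |     1 ]
  [ 0  0  3/4   1/4  |  15/4 ]
Subtract 3/4 times r3 from r4.
  [ 1  0    2     1  |    10 ]
  [ 0  1  1/4  -1/4  |  21/4 ]
  [ 0  0    1    -1  |     1 ]
  [ 0  0    0     1  |     3 ]
Add r4 to r3.
  [ 1  0    2     1  |    10 ]
  [ 0  1  1/4  -1/4  |  21/4 ]
  [ 0  0    1     0  |     4 ]
  [ 0  0    0     1  |     3 ]
Add 1/4 times r4 to r2.
  [ 1  0    2  1  |  10 ]
  [ 0  1  1/4  0  |   6 ]
  [ 0  0    1  0  |   4 ]
  [ 0  0    0  1  |   3 ]
Subtract r4 from r1.
  [ 1  0    2  0  |  7 ]
  [ 0  1  1/4  0  |  6 ]
  [ 0  0    1  0  |  4 ]
  [ 0  0    0  1  |  3 ]
Subtract 1/4 times r3 from r2.
  [ 1  0  2  0  |  7 ]
  [ 0  1  0  0  |  5 ]
  [ 0  0  1  0  |  4 ]
  [ 0  0  0  1  |  3 ]
Subtract 2 times r3 from r1.
  [ 1  0  0  0  |  -1 ]
  [ 0  1  0  0  |   5 ]
  [ 0  0  1  0  |   4 ]
  [ 0  0  0  1  |   3 ]
Reading off the last column: u = -1, v = 5, w = 4, t = 3.

(-1, 5, 4, 3)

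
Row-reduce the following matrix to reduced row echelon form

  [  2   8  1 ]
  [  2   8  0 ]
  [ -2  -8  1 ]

r1 ← 1/2·r1
  [  1   4  1/2 ]
  [  2   8    0 ]
  [ -2  -8    1 ]
r2 ← r2 − 2·r1
  [  1   4  1/2 ]
  [  0   0   -1 ]
  [ -2  -8    1 ]
r3 ← r3 + 2·r1
  [ 1  4  1/2 ]
  [ 0  0   -1 ]
  [ 0  0    2 ]
r2 ← -1·r2
  [ 1  4  1/2 ]
  [ 0  0    1 ]
  [ 0  0    2 ]
r3 ← r3 − 2·r2
  [ 1  4  1/2 ]
  [ 0  0    1 ]
  [ 0  0    0 ]
r1 ← r1 − 1/2·r2
  [ 1  4  0 ]
  [ 0  0  1 ]
  [ 0  0  0 ]

[[1, 4, 0], [0, 0, 1], [0, 0, 0]]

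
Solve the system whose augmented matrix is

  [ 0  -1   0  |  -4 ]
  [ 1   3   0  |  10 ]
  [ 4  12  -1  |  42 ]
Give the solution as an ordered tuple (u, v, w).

r1 <-> r2
r3 -> r3 − 4·r1
r2 -> -1·r2
r3 -> -1·r3
r1 -> r1 − 3·r2
Reading off the last column: u = -2, v = 4, w = -2.

(-2, 4, -2)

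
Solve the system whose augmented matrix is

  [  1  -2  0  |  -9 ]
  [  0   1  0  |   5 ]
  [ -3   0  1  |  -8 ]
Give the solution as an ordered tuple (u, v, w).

(1, 5, -5)

R3 → R3 + 3·R1
  [ 1  -2  0  |   -9 ]
  [ 0   1  0  |    5 ]
  [ 0  -6  1  |  -35 ]
R3 → R3 + 6·R2
  [ 1  -2  0  |  -9 ]
  [ 0   1  0  |   5 ]
  [ 0   0  1  |  -5 ]
R1 → R1 + 2·R2
  [ 1  0  0  |   1 ]
  [ 0  1  0  |   5 ]
  [ 0  0  1  |  -5 ]
Reading off the last column: u = 1, v = 5, w = -5.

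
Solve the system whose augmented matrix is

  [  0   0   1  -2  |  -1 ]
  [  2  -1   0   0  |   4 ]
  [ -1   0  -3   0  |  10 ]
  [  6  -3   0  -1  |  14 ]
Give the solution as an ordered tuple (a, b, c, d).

(5, 6, -5, -2)

R1 <-> R2
  [  2  -1   0   0  |   4 ]
  [  0   0   1  -2  |  -1 ]
  [ -1   0  -3   0  |  10 ]
  [  6  -3   0  -1  |  14 ]
R1 → 1/2·R1
  [  1  -1/2   0   0  |   2 ]
  [  0     0   1  -2  |  -1 ]
  [ -1     0  -3   0  |  10 ]
  [  6    -3   0  -1  |  14 ]
R3 → R3 + R1
  [ 1  -1/2   0   0  |   2 ]
  [ 0     0   1  -2  |  -1 ]
  [ 0  -1/2  -3   0  |  12 ]
  [ 6    -3   0  -1  |  14 ]
R4 → R4 − 6·R1
  [ 1  -1/2   0   0  |   2 ]
  [ 0     0   1  -2  |  -1 ]
  [ 0  -1/2  -3   0  |  12 ]
  [ 0     0   0  -1  |   2 ]
R2 <-> R3
  [ 1  -1/2   0   0  |   2 ]
  [ 0  -1/2  -3   0  |  12 ]
  [ 0     0   1  -2  |  -1 ]
  [ 0     0   0  -1  |   2 ]
R2 → -2·R2
  [ 1  -1/2  0   0  |    2 ]
  [ 0     1  6   0  |  -24 ]
  [ 0     0  1  -2  |   -1 ]
  [ 0     0  0  -1  |    2 ]
R4 → -1·R4
  [ 1  -1/2  0   0  |    2 ]
  [ 0     1  6   0  |  -24 ]
  [ 0     0  1  -2  |   -1 ]
  [ 0     0  0   1  |   -2 ]
R3 → R3 + 2·R4
  [ 1  -1/2  0  0  |    2 ]
  [ 0     1  6  0  |  -24 ]
  [ 0     0  1  0  |   -5 ]
  [ 0     0  0  1  |   -2 ]
R2 → R2 − 6·R3
  [ 1  -1/2  0  0  |   2 ]
  [ 0     1  0  0  |   6 ]
  [ 0     0  1  0  |  -5 ]
  [ 0     0  0  1  |  -2 ]
R1 → R1 + 1/2·R2
  [ 1  0  0  0  |   5 ]
  [ 0  1  0  0  |   6 ]
  [ 0  0  1  0  |  -5 ]
  [ 0  0  0  1  |  -2 ]
Reading off the last column: a = 5, b = 6, c = -5, d = -2.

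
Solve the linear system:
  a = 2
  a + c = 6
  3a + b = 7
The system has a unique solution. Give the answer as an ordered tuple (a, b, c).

Form the augmented matrix and row-reduce:
  [ 1  0  0  |  2 ]
  [ 1  0  1  |  6 ]
  [ 3  1  0  |  7 ]
R2 ← R2 − R1
  [ 1  0  0  |  2 ]
  [ 0  0  1  |  4 ]
  [ 3  1  0  |  7 ]
R3 ← R3 − 3·R1
  [ 1  0  0  |  2 ]
  [ 0  0  1  |  4 ]
  [ 0  1  0  |  1 ]
R2 <-> R3
  [ 1  0  0  |  2 ]
  [ 0  1  0  |  1 ]
  [ 0  0  1  |  4 ]
Reading off the last column: a = 2, b = 1, c = 4.

(2, 1, 4)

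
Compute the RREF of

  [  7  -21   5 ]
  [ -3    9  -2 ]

r1 := 1/7·r1
  [  1  -3  5/7 ]
  [ -3   9   -2 ]
r2 := r2 + 3·r1
  [ 1  -3  5/7 ]
  [ 0   0  1/7 ]
r2 := 7·r2
  [ 1  -3  5/7 ]
  [ 0   0    1 ]
r1 := r1 − 5/7·r2
  [ 1  -3  0 ]
  [ 0   0  1 ]

[[1, -3, 0], [0, 0, 1]]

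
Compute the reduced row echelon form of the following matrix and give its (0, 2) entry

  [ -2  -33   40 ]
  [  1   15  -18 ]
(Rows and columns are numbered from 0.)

r1 := -1/2·r1
  [ 1  33/2  -20 ]
  [ 1    15  -18 ]
r2 := r2 − r1
  [ 1  33/2  -20 ]
  [ 0  -3/2    2 ]
r2 := -2/3·r2
  [ 1  33/2   -20 ]
  [ 0     1  -4/3 ]
r1 := r1 − 33/2·r2
  [ 1  0     2 ]
  [ 0  1  -4/3 ]

2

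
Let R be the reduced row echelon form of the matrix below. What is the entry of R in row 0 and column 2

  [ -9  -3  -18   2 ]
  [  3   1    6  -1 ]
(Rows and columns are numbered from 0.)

Multiply ρ1 by -1/9.
Subtract 3 times ρ1 from ρ2.
Multiply ρ2 by -3.
Add 2/9 times ρ2 to ρ1.

2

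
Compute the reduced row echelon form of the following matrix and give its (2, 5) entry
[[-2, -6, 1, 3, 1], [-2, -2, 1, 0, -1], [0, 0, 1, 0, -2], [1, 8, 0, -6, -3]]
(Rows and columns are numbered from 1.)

-3/2

r1 ← -1/2·r1
  [  1   3  -1/2  -3/2  -1/2 ]
  [ -2  -2     1     0    -1 ]
  [  0   0     1     0    -2 ]
  [  1   8     0    -6    -3 ]
r2 ← r2 + 2·r1
  [ 1  3  -1/2  -3/2  -1/2 ]
  [ 0  4     0    -3    -2 ]
  [ 0  0     1     0    -2 ]
  [ 1  8     0    -6    -3 ]
r4 ← r4 − r1
  [ 1  3  -1/2  -3/2  -1/2 ]
  [ 0  4     0    -3    -2 ]
  [ 0  0     1     0    -2 ]
  [ 0  5   1/2  -9/2  -5/2 ]
r2 ← 1/4·r2
  [ 1  3  -1/2  -3/2  -1/2 ]
  [ 0  1     0  -3/4  -1/2 ]
  [ 0  0     1     0    -2 ]
  [ 0  5   1/2  -9/2  -5/2 ]
r4 ← r4 − 5·r2
  [ 1  3  -1/2  -3/2  -1/2 ]
  [ 0  1     0  -3/4  -1/2 ]
  [ 0  0     1     0    -2 ]
  [ 0  0   1/2  -3/4     0 ]
r4 ← r4 − 1/2·r3
  [ 1  3  -1/2  -3/2  -1/2 ]
  [ 0  1     0  -3/4  -1/2 ]
  [ 0  0     1     0    -2 ]
  [ 0  0     0  -3/4     1 ]
r4 ← -4/3·r4
  [ 1  3  -1/2  -3/2  -1/2 ]
  [ 0  1     0  -3/4  -1/2 ]
  [ 0  0     1     0    -2 ]
  [ 0  0     0     1  -4/3 ]
r2 ← r2 + 3/4·r4
  [ 1  3  -1/2  -3/2  -1/2 ]
  [ 0  1     0     0  -3/2 ]
  [ 0  0     1     0    -2 ]
  [ 0  0     0     1  -4/3 ]
r1 ← r1 + 3/2·r4
  [ 1  3  -1/2  0  -5/2 ]
  [ 0  1     0  0  -3/2 ]
  [ 0  0     1  0    -2 ]
  [ 0  0     0  1  -4/3 ]
r1 ← r1 + 1/2·r3
  [ 1  3  0  0  -7/2 ]
  [ 0  1  0  0  -3/2 ]
  [ 0  0  1  0    -2 ]
  [ 0  0  0  1  -4/3 ]
r1 ← r1 − 3·r2
  [ 1  0  0  0     1 ]
  [ 0  1  0  0  -3/2 ]
  [ 0  0  1  0    -2 ]
  [ 0  0  0  1  -4/3 ]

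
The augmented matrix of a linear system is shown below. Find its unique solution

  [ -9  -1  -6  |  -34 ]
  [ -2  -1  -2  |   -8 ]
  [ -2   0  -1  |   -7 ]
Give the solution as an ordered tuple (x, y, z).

(2, -2, 3)

Multiply ρ1 by -1/9.
Add 2 times ρ1 to ρ2.
Add 2 times ρ1 to ρ3.
Multiply ρ2 by -9/7.
Subtract 2/9 times ρ2 from ρ3.
Multiply ρ3 by 7.
Subtract 6/7 times ρ3 from ρ2.
Subtract 2/3 times ρ3 from ρ1.
Subtract 1/9 times ρ2 from ρ1.
Reading off the last column: x = 2, y = -2, z = 3.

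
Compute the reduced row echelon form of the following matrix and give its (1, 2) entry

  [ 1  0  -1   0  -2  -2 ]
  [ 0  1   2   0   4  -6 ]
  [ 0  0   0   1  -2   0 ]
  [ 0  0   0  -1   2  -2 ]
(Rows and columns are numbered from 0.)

2

R4 := R4 + R3
  [ 1  0  -1  0  -2  -2 ]
  [ 0  1   2  0   4  -6 ]
  [ 0  0   0  1  -2   0 ]
  [ 0  0   0  0   0  -2 ]
R4 := -1/2·R4
  [ 1  0  -1  0  -2  -2 ]
  [ 0  1   2  0   4  -6 ]
  [ 0  0   0  1  -2   0 ]
  [ 0  0   0  0   0   1 ]
R2 := R2 + 6·R4
  [ 1  0  -1  0  -2  -2 ]
  [ 0  1   2  0   4   0 ]
  [ 0  0   0  1  -2   0 ]
  [ 0  0   0  0   0   1 ]
R1 := R1 + 2·R4
  [ 1  0  -1  0  -2  0 ]
  [ 0  1   2  0   4  0 ]
  [ 0  0   0  1  -2  0 ]
  [ 0  0   0  0   0  1 ]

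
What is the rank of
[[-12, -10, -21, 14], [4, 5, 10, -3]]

R1 → -1/12·R1
  [ 1  5/6  7/4  -7/6 ]
  [ 4    5   10    -3 ]
R2 → R2 − 4·R1
  [ 1  5/6  7/4  -7/6 ]
  [ 0  5/3    3   5/3 ]
R2 → 3/5·R2
  [ 1  5/6  7/4  -7/6 ]
  [ 0    1  9/5     1 ]
R1 → R1 − 5/6·R2
  [ 1  0  1/4  -2 ]
  [ 0  1  9/5   1 ]
The reduced form has 2 nonzero rows.

rank = 2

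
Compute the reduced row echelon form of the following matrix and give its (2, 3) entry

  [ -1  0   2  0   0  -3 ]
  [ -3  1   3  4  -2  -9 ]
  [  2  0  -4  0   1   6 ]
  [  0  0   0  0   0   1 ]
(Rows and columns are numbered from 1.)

R1 → -1·R1
  [  1  0  -2  0   0   3 ]
  [ -3  1   3  4  -2  -9 ]
  [  2  0  -4  0   1   6 ]
  [  0  0   0  0   0   1 ]
R2 → R2 + 3·R1
  [ 1  0  -2  0   0  3 ]
  [ 0  1  -3  4  -2  0 ]
  [ 2  0  -4  0   1  6 ]
  [ 0  0   0  0   0  1 ]
R3 → R3 − 2·R1
  [ 1  0  -2  0   0  3 ]
  [ 0  1  -3  4  -2  0 ]
  [ 0  0   0  0   1  0 ]
  [ 0  0   0  0   0  1 ]
R1 → R1 − 3·R4
  [ 1  0  -2  0   0  0 ]
  [ 0  1  -3  4  -2  0 ]
  [ 0  0   0  0   1  0 ]
  [ 0  0   0  0   0  1 ]
R2 → R2 + 2·R3
  [ 1  0  -2  0  0  0 ]
  [ 0  1  -3  4  0  0 ]
  [ 0  0   0  0  1  0 ]
  [ 0  0   0  0  0  1 ]

-3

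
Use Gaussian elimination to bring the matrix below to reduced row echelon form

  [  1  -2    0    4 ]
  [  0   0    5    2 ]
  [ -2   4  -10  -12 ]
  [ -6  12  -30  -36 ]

[[1, -2, 0, 4], [0, 0, 1, 2/5], [0, 0, 0, 0], [0, 0, 0, 0]]

Add 2 times R1 to R3.
  [  1  -2    0    4 ]
  [  0   0    5    2 ]
  [  0   0  -10   -4 ]
  [ -6  12  -30  -36 ]
Add 6 times R1 to R4.
  [ 1  -2    0    4 ]
  [ 0   0    5    2 ]
  [ 0   0  -10   -4 ]
  [ 0   0  -30  -12 ]
Multiply R2 by 1/5.
  [ 1  -2    0    4 ]
  [ 0   0    1  2/5 ]
  [ 0   0  -10   -4 ]
  [ 0   0  -30  -12 ]
Add 10 times R2 to R3.
  [ 1  -2    0    4 ]
  [ 0   0    1  2/5 ]
  [ 0   0    0    0 ]
  [ 0   0  -30  -12 ]
Add 30 times R2 to R4.
  [ 1  -2  0    4 ]
  [ 0   0  1  2/5 ]
  [ 0   0  0    0 ]
  [ 0   0  0    0 ]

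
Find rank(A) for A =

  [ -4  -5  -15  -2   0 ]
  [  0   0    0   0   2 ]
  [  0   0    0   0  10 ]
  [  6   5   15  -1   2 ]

rank = 3

R1 ← -1/4·R1
  [ 1  5/4  15/4  1/2   0 ]
  [ 0    0     0    0   2 ]
  [ 0    0     0    0  10 ]
  [ 6    5    15   -1   2 ]
R4 ← R4 − 6·R1
  [ 1   5/4   15/4  1/2   0 ]
  [ 0     0      0    0   2 ]
  [ 0     0      0    0  10 ]
  [ 0  -5/2  -15/2   -4   2 ]
R2 <-> R4
  [ 1   5/4   15/4  1/2   0 ]
  [ 0  -5/2  -15/2   -4   2 ]
  [ 0     0      0    0  10 ]
  [ 0     0      0    0   2 ]
R2 ← -2/5·R2
  [ 1  5/4  15/4  1/2     0 ]
  [ 0    1     3  8/5  -4/5 ]
  [ 0    0     0    0    10 ]
  [ 0    0     0    0     2 ]
R3 ← 1/10·R3
  [ 1  5/4  15/4  1/2     0 ]
  [ 0    1     3  8/5  -4/5 ]
  [ 0    0     0    0     1 ]
  [ 0    0     0    0     2 ]
R4 ← R4 − 2·R3
  [ 1  5/4  15/4  1/2     0 ]
  [ 0    1     3  8/5  -4/5 ]
  [ 0    0     0    0     1 ]
  [ 0    0     0    0     0 ]
R2 ← R2 + 4/5·R3
  [ 1  5/4  15/4  1/2  0 ]
  [ 0    1     3  8/5  0 ]
  [ 0    0     0    0  1 ]
  [ 0    0     0    0  0 ]
R1 ← R1 − 5/4·R2
  [ 1  0  0  -3/2  0 ]
  [ 0  1  3   8/5  0 ]
  [ 0  0  0     0  1 ]
  [ 0  0  0     0  0 ]
The reduced form has 3 nonzero rows.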